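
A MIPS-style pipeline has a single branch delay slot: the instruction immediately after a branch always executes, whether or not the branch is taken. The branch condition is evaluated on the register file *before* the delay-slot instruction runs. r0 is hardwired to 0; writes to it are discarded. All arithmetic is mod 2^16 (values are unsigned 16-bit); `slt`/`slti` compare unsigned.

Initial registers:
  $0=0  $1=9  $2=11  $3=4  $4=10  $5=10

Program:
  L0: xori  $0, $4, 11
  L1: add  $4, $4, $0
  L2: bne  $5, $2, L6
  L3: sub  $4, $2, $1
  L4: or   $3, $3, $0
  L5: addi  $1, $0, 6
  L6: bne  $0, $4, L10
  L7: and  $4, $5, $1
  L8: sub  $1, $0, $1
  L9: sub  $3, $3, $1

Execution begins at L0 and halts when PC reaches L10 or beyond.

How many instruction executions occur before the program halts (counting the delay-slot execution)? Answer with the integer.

  step pc=0: xori  $0, $4, 11  regs=(0,9,11,4,10,10)
  step pc=1: add  $4, $4, $0  regs=(0,9,11,4,10,10)
  step pc=2: bne  $5, $2, L6  cond=T  regs=(0,9,11,4,10,10)
  step pc=3: sub  $4, $2, $1  regs=(0,9,11,4,2,10)
  step pc=6: bne  $0, $4, L10  cond=T  regs=(0,9,11,4,2,10)
  step pc=7: and  $4, $5, $1  regs=(0,9,11,4,8,10)

6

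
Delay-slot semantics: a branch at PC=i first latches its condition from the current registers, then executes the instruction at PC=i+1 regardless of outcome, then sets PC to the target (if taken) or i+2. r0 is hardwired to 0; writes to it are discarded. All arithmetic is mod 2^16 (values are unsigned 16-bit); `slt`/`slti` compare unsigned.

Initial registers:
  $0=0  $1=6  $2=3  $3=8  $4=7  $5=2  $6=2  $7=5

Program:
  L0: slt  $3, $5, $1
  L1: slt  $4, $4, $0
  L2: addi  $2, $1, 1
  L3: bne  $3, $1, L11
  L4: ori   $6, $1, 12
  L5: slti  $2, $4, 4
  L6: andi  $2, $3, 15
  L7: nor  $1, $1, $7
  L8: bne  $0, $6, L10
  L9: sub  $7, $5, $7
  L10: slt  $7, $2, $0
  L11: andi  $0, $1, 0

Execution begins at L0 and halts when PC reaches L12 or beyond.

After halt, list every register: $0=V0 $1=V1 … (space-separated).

  step pc=0: slt  $3, $5, $1  regs=(0,6,3,1,7,2,2,5)
  step pc=1: slt  $4, $4, $0  regs=(0,6,3,1,0,2,2,5)
  step pc=2: addi  $2, $1, 1  regs=(0,6,7,1,0,2,2,5)
  step pc=3: bne  $3, $1, L11  cond=T  regs=(0,6,7,1,0,2,2,5)
  step pc=4: ori   $6, $1, 12  regs=(0,6,7,1,0,2,14,5)
  step pc=11: andi  $0, $1, 0  regs=(0,6,7,1,0,2,14,5)

$0=0 $1=6 $2=7 $3=1 $4=0 $5=2 $6=14 $7=5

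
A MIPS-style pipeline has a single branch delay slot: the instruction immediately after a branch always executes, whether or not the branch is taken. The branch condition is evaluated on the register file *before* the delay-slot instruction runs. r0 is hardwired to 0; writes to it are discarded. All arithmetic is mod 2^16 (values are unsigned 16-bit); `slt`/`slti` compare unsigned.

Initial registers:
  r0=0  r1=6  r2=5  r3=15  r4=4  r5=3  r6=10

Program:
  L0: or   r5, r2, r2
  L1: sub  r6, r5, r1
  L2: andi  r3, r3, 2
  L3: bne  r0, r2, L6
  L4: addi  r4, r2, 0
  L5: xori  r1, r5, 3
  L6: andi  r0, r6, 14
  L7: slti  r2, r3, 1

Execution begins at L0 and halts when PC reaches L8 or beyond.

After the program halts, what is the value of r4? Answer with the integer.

[0] or   r5, r2, r2  →  {r0:0, r1:6, r2:5, r3:15, r4:4, r5:5, r6:10}
[1] sub  r6, r5, r1  →  {r0:0, r1:6, r2:5, r3:15, r4:4, r5:5, r6:65535}
[2] andi  r3, r3, 2  →  {r0:0, r1:6, r2:5, r3:2, r4:4, r5:5, r6:65535}
[3] bne  r0, r2, L6  →  {r0:0, r1:6, r2:5, r3:2, r4:4, r5:5, r6:65535}  ⟨branch taken⟩
[4] addi  r4, r2, 0  →  {r0:0, r1:6, r2:5, r3:2, r4:5, r5:5, r6:65535}
[6] andi  r0, r6, 14  →  {r0:0, r1:6, r2:5, r3:2, r4:5, r5:5, r6:65535}
[7] slti  r2, r3, 1  →  {r0:0, r1:6, r2:0, r3:2, r4:5, r5:5, r6:65535}

5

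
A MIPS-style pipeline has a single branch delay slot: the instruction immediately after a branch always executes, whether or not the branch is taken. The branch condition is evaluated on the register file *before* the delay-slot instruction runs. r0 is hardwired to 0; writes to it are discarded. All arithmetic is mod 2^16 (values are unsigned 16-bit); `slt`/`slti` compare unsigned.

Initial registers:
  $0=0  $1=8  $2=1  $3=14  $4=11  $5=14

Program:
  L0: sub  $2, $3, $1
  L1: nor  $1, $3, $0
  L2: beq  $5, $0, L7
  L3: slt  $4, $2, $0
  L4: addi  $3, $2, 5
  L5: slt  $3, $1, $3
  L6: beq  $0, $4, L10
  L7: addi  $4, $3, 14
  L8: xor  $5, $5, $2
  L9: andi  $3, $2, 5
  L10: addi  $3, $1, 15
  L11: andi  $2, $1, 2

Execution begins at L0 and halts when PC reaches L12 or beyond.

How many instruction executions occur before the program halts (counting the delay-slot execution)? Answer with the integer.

[0] sub  $2, $3, $1  →  {$0:0, $1:8, $2:6, $3:14, $4:11, $5:14}
[1] nor  $1, $3, $0  →  {$0:0, $1:65521, $2:6, $3:14, $4:11, $5:14}
[2] beq  $5, $0, L7  →  {$0:0, $1:65521, $2:6, $3:14, $4:11, $5:14}  ⟨branch fallthrough⟩
[3] slt  $4, $2, $0  →  {$0:0, $1:65521, $2:6, $3:14, $4:0, $5:14}
[4] addi  $3, $2, 5  →  {$0:0, $1:65521, $2:6, $3:11, $4:0, $5:14}
[5] slt  $3, $1, $3  →  {$0:0, $1:65521, $2:6, $3:0, $4:0, $5:14}
[6] beq  $0, $4, L10  →  {$0:0, $1:65521, $2:6, $3:0, $4:0, $5:14}  ⟨branch taken⟩
[7] addi  $4, $3, 14  →  {$0:0, $1:65521, $2:6, $3:0, $4:14, $5:14}
[10] addi  $3, $1, 15  →  {$0:0, $1:65521, $2:6, $3:0, $4:14, $5:14}
[11] andi  $2, $1, 2  →  {$0:0, $1:65521, $2:0, $3:0, $4:14, $5:14}

10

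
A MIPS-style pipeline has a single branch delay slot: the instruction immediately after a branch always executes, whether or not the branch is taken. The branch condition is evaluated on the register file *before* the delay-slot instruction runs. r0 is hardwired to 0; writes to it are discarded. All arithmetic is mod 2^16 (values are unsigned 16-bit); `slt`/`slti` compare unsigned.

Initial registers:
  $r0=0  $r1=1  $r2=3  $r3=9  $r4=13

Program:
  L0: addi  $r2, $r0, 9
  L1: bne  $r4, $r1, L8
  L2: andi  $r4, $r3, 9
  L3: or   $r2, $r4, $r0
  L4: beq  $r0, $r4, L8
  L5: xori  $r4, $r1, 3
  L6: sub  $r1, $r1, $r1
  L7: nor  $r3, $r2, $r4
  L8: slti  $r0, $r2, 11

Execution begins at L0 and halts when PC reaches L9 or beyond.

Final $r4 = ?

9

PC=0  addi  $r2, $r0, 9      | $r0=0 $r1=1 $r2=9 $r3=9 $r4=13
PC=1  bne  $r4, $r1, L8      | $r0=0 $r1=1 $r2=9 $r3=9 $r4=13  [TAKEN]
PC=2  andi  $r4, $r3, 9      | $r0=0 $r1=1 $r2=9 $r3=9 $r4=9
PC=8  slti  $r0, $r2, 11     | $r0=0 $r1=1 $r2=9 $r3=9 $r4=9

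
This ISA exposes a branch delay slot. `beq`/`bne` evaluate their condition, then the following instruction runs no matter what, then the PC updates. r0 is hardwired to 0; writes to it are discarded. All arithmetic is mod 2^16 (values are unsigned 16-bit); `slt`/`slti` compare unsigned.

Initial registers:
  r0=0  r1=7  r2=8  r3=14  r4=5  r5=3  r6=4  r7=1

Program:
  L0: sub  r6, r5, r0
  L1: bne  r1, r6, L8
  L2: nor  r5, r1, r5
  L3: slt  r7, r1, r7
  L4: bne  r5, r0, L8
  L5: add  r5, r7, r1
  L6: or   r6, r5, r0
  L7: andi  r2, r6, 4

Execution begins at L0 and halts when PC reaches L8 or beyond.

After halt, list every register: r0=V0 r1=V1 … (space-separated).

PC=0  sub  r6, r5, r0        | r0=0 r1=7 r2=8 r3=14 r4=5 r5=3 r6=3 r7=1
PC=1  bne  r1, r6, L8        | r0=0 r1=7 r2=8 r3=14 r4=5 r5=3 r6=3 r7=1  [TAKEN]
PC=2  nor  r5, r1, r5        | r0=0 r1=7 r2=8 r3=14 r4=5 r5=65528 r6=3 r7=1

r0=0 r1=7 r2=8 r3=14 r4=5 r5=65528 r6=3 r7=1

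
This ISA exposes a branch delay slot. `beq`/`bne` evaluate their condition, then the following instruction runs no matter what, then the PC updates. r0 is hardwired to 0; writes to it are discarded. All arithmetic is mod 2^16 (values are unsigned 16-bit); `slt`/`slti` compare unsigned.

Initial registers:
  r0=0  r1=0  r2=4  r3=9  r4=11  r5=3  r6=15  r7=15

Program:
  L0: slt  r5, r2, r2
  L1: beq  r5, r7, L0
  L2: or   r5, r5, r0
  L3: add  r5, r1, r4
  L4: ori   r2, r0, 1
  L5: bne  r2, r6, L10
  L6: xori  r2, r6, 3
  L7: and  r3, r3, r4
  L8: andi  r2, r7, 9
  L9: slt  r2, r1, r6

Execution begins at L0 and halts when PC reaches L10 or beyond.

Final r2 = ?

#0 slt  r5, r2, r2 ; 0/0/4/9/11/0/15/15
#1 beq  r5, r7, L0 ; 0/0/4/9/11/0/15/15 ; →fallthru
#2 or   r5, r5, r0 ; 0/0/4/9/11/0/15/15
#3 add  r5, r1, r4 ; 0/0/4/9/11/11/15/15
#4 ori   r2, r0, 1 ; 0/0/1/9/11/11/15/15
#5 bne  r2, r6, L10 ; 0/0/1/9/11/11/15/15 ; →target
#6 xori  r2, r6, 3 ; 0/0/12/9/11/11/15/15

12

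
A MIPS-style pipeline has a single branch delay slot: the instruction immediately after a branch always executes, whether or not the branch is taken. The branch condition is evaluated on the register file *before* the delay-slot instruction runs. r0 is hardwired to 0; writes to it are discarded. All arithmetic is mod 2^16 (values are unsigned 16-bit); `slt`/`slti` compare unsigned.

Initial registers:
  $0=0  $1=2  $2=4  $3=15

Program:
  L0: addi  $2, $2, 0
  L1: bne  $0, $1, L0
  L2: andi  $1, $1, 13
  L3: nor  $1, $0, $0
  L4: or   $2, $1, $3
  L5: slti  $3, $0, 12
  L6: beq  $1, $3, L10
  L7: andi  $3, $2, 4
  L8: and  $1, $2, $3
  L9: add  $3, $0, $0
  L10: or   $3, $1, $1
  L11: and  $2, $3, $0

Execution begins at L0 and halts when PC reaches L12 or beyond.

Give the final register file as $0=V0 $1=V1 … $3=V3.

PC=0  addi  $2, $2, 0        | $0=0 $1=2 $2=4 $3=15
PC=1  bne  $0, $1, L0        | $0=0 $1=2 $2=4 $3=15  [TAKEN]
PC=2  andi  $1, $1, 13       | $0=0 $1=0 $2=4 $3=15
PC=0  addi  $2, $2, 0        | $0=0 $1=0 $2=4 $3=15
PC=1  bne  $0, $1, L0        | $0=0 $1=0 $2=4 $3=15  [not taken]
PC=2  andi  $1, $1, 13       | $0=0 $1=0 $2=4 $3=15
PC=3  nor  $1, $0, $0        | $0=0 $1=65535 $2=4 $3=15
PC=4  or   $2, $1, $3        | $0=0 $1=65535 $2=65535 $3=15
PC=5  slti  $3, $0, 12       | $0=0 $1=65535 $2=65535 $3=1
PC=6  beq  $1, $3, L10       | $0=0 $1=65535 $2=65535 $3=1  [not taken]
PC=7  andi  $3, $2, 4        | $0=0 $1=65535 $2=65535 $3=4
PC=8  and  $1, $2, $3        | $0=0 $1=4 $2=65535 $3=4
PC=9  add  $3, $0, $0        | $0=0 $1=4 $2=65535 $3=0
PC=10 or   $3, $1, $1        | $0=0 $1=4 $2=65535 $3=4
PC=11 and  $2, $3, $0        | $0=0 $1=4 $2=0 $3=4

$0=0 $1=4 $2=0 $3=4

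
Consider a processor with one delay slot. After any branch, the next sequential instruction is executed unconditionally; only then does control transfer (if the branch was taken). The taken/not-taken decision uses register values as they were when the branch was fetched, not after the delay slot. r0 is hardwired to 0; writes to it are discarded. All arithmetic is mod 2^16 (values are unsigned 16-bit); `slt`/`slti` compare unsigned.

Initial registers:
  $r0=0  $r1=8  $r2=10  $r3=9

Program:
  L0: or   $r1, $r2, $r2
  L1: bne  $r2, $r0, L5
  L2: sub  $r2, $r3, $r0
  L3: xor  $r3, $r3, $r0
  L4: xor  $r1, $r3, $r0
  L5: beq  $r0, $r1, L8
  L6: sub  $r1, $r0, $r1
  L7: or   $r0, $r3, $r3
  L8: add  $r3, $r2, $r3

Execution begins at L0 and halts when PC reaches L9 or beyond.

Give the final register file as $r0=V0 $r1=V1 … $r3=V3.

$r0=0 $r1=65526 $r2=9 $r3=18

[0] or   $r1, $r2, $r2  →  {$r0:0, $r1:10, $r2:10, $r3:9}
[1] bne  $r2, $r0, L5  →  {$r0:0, $r1:10, $r2:10, $r3:9}  ⟨branch taken⟩
[2] sub  $r2, $r3, $r0  →  {$r0:0, $r1:10, $r2:9, $r3:9}
[5] beq  $r0, $r1, L8  →  {$r0:0, $r1:10, $r2:9, $r3:9}  ⟨branch fallthrough⟩
[6] sub  $r1, $r0, $r1  →  {$r0:0, $r1:65526, $r2:9, $r3:9}
[7] or   $r0, $r3, $r3  →  {$r0:0, $r1:65526, $r2:9, $r3:9}
[8] add  $r3, $r2, $r3  →  {$r0:0, $r1:65526, $r2:9, $r3:18}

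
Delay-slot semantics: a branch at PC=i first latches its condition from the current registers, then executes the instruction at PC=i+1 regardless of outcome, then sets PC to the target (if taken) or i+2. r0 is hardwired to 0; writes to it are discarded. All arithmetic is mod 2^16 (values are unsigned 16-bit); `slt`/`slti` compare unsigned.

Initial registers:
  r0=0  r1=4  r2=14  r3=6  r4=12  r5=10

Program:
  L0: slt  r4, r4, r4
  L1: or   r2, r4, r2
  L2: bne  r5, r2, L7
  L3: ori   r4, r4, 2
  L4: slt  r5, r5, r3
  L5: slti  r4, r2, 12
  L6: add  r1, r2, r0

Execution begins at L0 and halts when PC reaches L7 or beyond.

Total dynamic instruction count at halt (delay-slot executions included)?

4

PC=0  slt  r4, r4, r4        | r0=0 r1=4 r2=14 r3=6 r4=0 r5=10
PC=1  or   r2, r4, r2        | r0=0 r1=4 r2=14 r3=6 r4=0 r5=10
PC=2  bne  r5, r2, L7        | r0=0 r1=4 r2=14 r3=6 r4=0 r5=10  [TAKEN]
PC=3  ori   r4, r4, 2        | r0=0 r1=4 r2=14 r3=6 r4=2 r5=10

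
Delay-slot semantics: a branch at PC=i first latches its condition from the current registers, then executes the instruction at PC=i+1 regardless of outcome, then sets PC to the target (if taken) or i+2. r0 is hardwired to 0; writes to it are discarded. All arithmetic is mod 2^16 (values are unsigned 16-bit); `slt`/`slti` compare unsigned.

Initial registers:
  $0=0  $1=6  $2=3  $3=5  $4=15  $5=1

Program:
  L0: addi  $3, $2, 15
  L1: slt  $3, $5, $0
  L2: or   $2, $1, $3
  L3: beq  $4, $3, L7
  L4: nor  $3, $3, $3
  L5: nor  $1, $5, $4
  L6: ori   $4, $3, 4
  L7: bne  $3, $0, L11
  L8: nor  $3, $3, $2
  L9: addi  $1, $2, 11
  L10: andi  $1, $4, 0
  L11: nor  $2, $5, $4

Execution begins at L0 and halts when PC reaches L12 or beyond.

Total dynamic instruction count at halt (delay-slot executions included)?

[0] addi  $3, $2, 15  →  {$0:0, $1:6, $2:3, $3:18, $4:15, $5:1}
[1] slt  $3, $5, $0  →  {$0:0, $1:6, $2:3, $3:0, $4:15, $5:1}
[2] or   $2, $1, $3  →  {$0:0, $1:6, $2:6, $3:0, $4:15, $5:1}
[3] beq  $4, $3, L7  →  {$0:0, $1:6, $2:6, $3:0, $4:15, $5:1}  ⟨branch fallthrough⟩
[4] nor  $3, $3, $3  →  {$0:0, $1:6, $2:6, $3:65535, $4:15, $5:1}
[5] nor  $1, $5, $4  →  {$0:0, $1:65520, $2:6, $3:65535, $4:15, $5:1}
[6] ori   $4, $3, 4  →  {$0:0, $1:65520, $2:6, $3:65535, $4:65535, $5:1}
[7] bne  $3, $0, L11  →  {$0:0, $1:65520, $2:6, $3:65535, $4:65535, $5:1}  ⟨branch taken⟩
[8] nor  $3, $3, $2  →  {$0:0, $1:65520, $2:6, $3:0, $4:65535, $5:1}
[11] nor  $2, $5, $4  →  {$0:0, $1:65520, $2:0, $3:0, $4:65535, $5:1}

10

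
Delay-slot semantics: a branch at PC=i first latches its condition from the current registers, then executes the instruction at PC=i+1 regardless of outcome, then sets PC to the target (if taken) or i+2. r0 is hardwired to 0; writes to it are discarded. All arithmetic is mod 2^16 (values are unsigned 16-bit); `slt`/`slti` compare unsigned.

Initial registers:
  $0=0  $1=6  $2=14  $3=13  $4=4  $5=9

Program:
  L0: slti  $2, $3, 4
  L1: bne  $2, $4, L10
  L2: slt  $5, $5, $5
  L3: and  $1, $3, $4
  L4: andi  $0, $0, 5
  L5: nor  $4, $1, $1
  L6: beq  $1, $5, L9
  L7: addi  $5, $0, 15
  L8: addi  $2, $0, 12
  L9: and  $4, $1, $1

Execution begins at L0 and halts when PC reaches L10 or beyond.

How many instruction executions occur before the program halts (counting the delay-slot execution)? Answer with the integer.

3

[0] slti  $2, $3, 4  →  {$0:0, $1:6, $2:0, $3:13, $4:4, $5:9}
[1] bne  $2, $4, L10  →  {$0:0, $1:6, $2:0, $3:13, $4:4, $5:9}  ⟨branch taken⟩
[2] slt  $5, $5, $5  →  {$0:0, $1:6, $2:0, $3:13, $4:4, $5:0}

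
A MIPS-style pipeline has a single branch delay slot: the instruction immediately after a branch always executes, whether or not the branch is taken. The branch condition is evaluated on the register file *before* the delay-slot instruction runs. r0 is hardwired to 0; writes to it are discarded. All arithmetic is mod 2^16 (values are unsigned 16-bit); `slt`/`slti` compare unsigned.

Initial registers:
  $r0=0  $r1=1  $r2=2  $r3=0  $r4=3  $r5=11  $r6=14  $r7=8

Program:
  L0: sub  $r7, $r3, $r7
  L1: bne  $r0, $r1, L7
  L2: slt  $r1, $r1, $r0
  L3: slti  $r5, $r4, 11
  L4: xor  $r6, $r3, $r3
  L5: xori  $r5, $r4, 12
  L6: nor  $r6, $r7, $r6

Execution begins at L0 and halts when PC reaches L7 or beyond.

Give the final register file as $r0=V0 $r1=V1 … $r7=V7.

PC=0  sub  $r7, $r3, $r7     | $r0=0 $r1=1 $r2=2 $r3=0 $r4=3 $r5=11 $r6=14 $r7=65528
PC=1  bne  $r0, $r1, L7      | $r0=0 $r1=1 $r2=2 $r3=0 $r4=3 $r5=11 $r6=14 $r7=65528  [TAKEN]
PC=2  slt  $r1, $r1, $r0     | $r0=0 $r1=0 $r2=2 $r3=0 $r4=3 $r5=11 $r6=14 $r7=65528

$r0=0 $r1=0 $r2=2 $r3=0 $r4=3 $r5=11 $r6=14 $r7=65528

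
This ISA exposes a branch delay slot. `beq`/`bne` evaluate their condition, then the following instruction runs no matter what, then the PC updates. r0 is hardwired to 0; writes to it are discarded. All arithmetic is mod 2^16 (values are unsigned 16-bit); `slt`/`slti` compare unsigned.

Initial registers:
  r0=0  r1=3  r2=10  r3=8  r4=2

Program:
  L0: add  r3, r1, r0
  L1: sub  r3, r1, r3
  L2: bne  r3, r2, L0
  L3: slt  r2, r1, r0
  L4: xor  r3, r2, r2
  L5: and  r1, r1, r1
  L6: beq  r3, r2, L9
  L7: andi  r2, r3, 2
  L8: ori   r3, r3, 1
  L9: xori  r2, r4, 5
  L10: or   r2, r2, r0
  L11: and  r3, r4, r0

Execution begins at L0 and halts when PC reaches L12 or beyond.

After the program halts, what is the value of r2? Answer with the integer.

7

#0 add  r3, r1, r0 ; 0/3/10/3/2
#1 sub  r3, r1, r3 ; 0/3/10/0/2
#2 bne  r3, r2, L0 ; 0/3/10/0/2 ; →target
#3 slt  r2, r1, r0 ; 0/3/0/0/2
#0 add  r3, r1, r0 ; 0/3/0/3/2
#1 sub  r3, r1, r3 ; 0/3/0/0/2
#2 bne  r3, r2, L0 ; 0/3/0/0/2 ; →fallthru
#3 slt  r2, r1, r0 ; 0/3/0/0/2
#4 xor  r3, r2, r2 ; 0/3/0/0/2
#5 and  r1, r1, r1 ; 0/3/0/0/2
#6 beq  r3, r2, L9 ; 0/3/0/0/2 ; →target
#7 andi  r2, r3, 2 ; 0/3/0/0/2
#9 xori  r2, r4, 5 ; 0/3/7/0/2
#10 or   r2, r2, r0 ; 0/3/7/0/2
#11 and  r3, r4, r0 ; 0/3/7/0/2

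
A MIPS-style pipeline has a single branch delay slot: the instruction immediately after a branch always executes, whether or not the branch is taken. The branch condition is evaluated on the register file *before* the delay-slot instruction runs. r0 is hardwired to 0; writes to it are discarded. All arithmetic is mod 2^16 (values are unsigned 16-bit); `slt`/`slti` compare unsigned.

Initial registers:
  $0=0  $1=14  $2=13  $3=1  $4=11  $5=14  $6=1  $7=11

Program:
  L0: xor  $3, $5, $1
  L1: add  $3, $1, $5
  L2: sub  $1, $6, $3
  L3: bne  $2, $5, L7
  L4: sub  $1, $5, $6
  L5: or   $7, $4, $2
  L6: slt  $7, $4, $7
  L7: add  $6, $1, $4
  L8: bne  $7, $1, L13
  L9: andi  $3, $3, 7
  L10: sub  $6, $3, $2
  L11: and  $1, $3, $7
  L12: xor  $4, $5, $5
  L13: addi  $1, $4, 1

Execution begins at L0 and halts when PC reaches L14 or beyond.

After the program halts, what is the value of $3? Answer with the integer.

4

PC=0  xor  $3, $5, $1        | $0=0 $1=14 $2=13 $3=0 $4=11 $5=14 $6=1 $7=11
PC=1  add  $3, $1, $5        | $0=0 $1=14 $2=13 $3=28 $4=11 $5=14 $6=1 $7=11
PC=2  sub  $1, $6, $3        | $0=0 $1=65509 $2=13 $3=28 $4=11 $5=14 $6=1 $7=11
PC=3  bne  $2, $5, L7        | $0=0 $1=65509 $2=13 $3=28 $4=11 $5=14 $6=1 $7=11  [TAKEN]
PC=4  sub  $1, $5, $6        | $0=0 $1=13 $2=13 $3=28 $4=11 $5=14 $6=1 $7=11
PC=7  add  $6, $1, $4        | $0=0 $1=13 $2=13 $3=28 $4=11 $5=14 $6=24 $7=11
PC=8  bne  $7, $1, L13       | $0=0 $1=13 $2=13 $3=28 $4=11 $5=14 $6=24 $7=11  [TAKEN]
PC=9  andi  $3, $3, 7        | $0=0 $1=13 $2=13 $3=4 $4=11 $5=14 $6=24 $7=11
PC=13 addi  $1, $4, 1        | $0=0 $1=12 $2=13 $3=4 $4=11 $5=14 $6=24 $7=11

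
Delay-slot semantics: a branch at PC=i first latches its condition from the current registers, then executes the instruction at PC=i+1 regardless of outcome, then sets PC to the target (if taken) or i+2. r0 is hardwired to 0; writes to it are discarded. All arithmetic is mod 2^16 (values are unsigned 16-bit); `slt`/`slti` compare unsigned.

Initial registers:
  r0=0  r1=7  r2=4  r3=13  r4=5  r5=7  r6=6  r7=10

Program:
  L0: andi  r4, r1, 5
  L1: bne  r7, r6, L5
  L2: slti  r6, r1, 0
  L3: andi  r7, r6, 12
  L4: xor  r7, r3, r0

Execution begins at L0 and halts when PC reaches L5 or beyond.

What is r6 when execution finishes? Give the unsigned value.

  step pc=0: andi  r4, r1, 5  regs=(0,7,4,13,5,7,6,10)
  step pc=1: bne  r7, r6, L5  cond=T  regs=(0,7,4,13,5,7,6,10)
  step pc=2: slti  r6, r1, 0  regs=(0,7,4,13,5,7,0,10)

0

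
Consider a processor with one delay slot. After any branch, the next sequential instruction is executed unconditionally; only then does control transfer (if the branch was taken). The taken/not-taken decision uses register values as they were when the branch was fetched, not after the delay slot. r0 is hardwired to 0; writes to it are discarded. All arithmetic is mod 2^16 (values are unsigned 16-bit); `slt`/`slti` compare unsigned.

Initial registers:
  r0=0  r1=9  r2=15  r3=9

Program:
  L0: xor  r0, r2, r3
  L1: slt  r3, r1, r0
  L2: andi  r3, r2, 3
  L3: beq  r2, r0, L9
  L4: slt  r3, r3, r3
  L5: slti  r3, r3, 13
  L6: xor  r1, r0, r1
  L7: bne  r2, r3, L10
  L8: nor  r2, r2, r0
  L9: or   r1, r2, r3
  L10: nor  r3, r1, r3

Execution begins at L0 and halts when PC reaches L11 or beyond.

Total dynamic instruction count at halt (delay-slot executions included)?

  step pc=0: xor  r0, r2, r3  regs=(0,9,15,9)
  step pc=1: slt  r3, r1, r0  regs=(0,9,15,0)
  step pc=2: andi  r3, r2, 3  regs=(0,9,15,3)
  step pc=3: beq  r2, r0, L9  cond=F  regs=(0,9,15,3)
  step pc=4: slt  r3, r3, r3  regs=(0,9,15,0)
  step pc=5: slti  r3, r3, 13  regs=(0,9,15,1)
  step pc=6: xor  r1, r0, r1  regs=(0,9,15,1)
  step pc=7: bne  r2, r3, L10  cond=T  regs=(0,9,15,1)
  step pc=8: nor  r2, r2, r0  regs=(0,9,65520,1)
  step pc=10: nor  r3, r1, r3  regs=(0,9,65520,65526)

10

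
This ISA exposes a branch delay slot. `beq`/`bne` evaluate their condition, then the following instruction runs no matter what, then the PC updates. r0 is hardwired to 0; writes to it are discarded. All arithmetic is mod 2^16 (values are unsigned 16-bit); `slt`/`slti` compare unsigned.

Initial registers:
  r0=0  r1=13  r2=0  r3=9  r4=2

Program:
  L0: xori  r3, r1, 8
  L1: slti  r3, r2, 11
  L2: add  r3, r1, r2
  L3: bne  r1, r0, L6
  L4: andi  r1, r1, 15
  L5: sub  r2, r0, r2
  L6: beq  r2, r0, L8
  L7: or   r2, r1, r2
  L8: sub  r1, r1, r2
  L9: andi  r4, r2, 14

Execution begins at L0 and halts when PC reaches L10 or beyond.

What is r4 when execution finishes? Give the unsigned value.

  step pc=0: xori  r3, r1, 8  regs=(0,13,0,5,2)
  step pc=1: slti  r3, r2, 11  regs=(0,13,0,1,2)
  step pc=2: add  r3, r1, r2  regs=(0,13,0,13,2)
  step pc=3: bne  r1, r0, L6  cond=T  regs=(0,13,0,13,2)
  step pc=4: andi  r1, r1, 15  regs=(0,13,0,13,2)
  step pc=6: beq  r2, r0, L8  cond=T  regs=(0,13,0,13,2)
  step pc=7: or   r2, r1, r2  regs=(0,13,13,13,2)
  step pc=8: sub  r1, r1, r2  regs=(0,0,13,13,2)
  step pc=9: andi  r4, r2, 14  regs=(0,0,13,13,12)

12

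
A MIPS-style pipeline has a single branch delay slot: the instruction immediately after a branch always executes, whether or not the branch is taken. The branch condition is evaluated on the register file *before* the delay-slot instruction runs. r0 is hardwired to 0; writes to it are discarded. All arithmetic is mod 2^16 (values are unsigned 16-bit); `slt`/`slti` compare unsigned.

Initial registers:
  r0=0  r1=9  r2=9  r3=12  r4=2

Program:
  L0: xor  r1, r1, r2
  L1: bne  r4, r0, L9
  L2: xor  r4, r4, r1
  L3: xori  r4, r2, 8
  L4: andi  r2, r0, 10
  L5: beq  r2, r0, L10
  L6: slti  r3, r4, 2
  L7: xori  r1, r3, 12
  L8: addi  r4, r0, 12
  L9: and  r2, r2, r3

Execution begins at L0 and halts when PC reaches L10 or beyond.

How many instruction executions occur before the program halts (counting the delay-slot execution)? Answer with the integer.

PC=0  xor  r1, r1, r2        | r0=0 r1=0 r2=9 r3=12 r4=2
PC=1  bne  r4, r0, L9        | r0=0 r1=0 r2=9 r3=12 r4=2  [TAKEN]
PC=2  xor  r4, r4, r1        | r0=0 r1=0 r2=9 r3=12 r4=2
PC=9  and  r2, r2, r3        | r0=0 r1=0 r2=8 r3=12 r4=2

4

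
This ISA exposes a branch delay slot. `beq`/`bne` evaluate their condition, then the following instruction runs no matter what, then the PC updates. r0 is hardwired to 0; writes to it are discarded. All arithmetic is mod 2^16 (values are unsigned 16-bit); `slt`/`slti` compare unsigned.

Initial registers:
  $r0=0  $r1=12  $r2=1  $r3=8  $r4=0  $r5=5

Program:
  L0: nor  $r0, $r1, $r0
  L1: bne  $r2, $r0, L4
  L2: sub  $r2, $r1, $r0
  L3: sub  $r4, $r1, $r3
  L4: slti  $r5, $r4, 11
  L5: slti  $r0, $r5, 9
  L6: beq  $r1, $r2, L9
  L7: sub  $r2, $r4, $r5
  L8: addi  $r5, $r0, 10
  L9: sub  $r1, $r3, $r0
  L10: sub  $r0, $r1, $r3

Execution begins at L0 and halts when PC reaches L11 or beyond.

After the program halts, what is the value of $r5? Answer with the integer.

[0] nor  $r0, $r1, $r0  →  {$r0:0, $r1:12, $r2:1, $r3:8, $r4:0, $r5:5}
[1] bne  $r2, $r0, L4  →  {$r0:0, $r1:12, $r2:1, $r3:8, $r4:0, $r5:5}  ⟨branch taken⟩
[2] sub  $r2, $r1, $r0  →  {$r0:0, $r1:12, $r2:12, $r3:8, $r4:0, $r5:5}
[4] slti  $r5, $r4, 11  →  {$r0:0, $r1:12, $r2:12, $r3:8, $r4:0, $r5:1}
[5] slti  $r0, $r5, 9  →  {$r0:0, $r1:12, $r2:12, $r3:8, $r4:0, $r5:1}
[6] beq  $r1, $r2, L9  →  {$r0:0, $r1:12, $r2:12, $r3:8, $r4:0, $r5:1}  ⟨branch taken⟩
[7] sub  $r2, $r4, $r5  →  {$r0:0, $r1:12, $r2:65535, $r3:8, $r4:0, $r5:1}
[9] sub  $r1, $r3, $r0  →  {$r0:0, $r1:8, $r2:65535, $r3:8, $r4:0, $r5:1}
[10] sub  $r0, $r1, $r3  →  {$r0:0, $r1:8, $r2:65535, $r3:8, $r4:0, $r5:1}

1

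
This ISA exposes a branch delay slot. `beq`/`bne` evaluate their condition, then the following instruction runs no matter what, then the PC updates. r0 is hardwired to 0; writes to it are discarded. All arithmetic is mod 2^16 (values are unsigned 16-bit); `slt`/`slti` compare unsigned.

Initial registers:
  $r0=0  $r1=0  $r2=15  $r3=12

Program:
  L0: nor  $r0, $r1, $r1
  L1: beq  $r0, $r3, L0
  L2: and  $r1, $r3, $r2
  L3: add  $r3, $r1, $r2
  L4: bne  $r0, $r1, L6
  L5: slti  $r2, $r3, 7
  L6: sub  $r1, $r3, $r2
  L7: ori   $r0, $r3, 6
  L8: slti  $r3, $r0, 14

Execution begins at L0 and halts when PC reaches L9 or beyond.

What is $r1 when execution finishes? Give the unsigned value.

27

PC=0  nor  $r0, $r1, $r1     | $r0=0 $r1=0 $r2=15 $r3=12
PC=1  beq  $r0, $r3, L0      | $r0=0 $r1=0 $r2=15 $r3=12  [not taken]
PC=2  and  $r1, $r3, $r2     | $r0=0 $r1=12 $r2=15 $r3=12
PC=3  add  $r3, $r1, $r2     | $r0=0 $r1=12 $r2=15 $r3=27
PC=4  bne  $r0, $r1, L6      | $r0=0 $r1=12 $r2=15 $r3=27  [TAKEN]
PC=5  slti  $r2, $r3, 7      | $r0=0 $r1=12 $r2=0 $r3=27
PC=6  sub  $r1, $r3, $r2     | $r0=0 $r1=27 $r2=0 $r3=27
PC=7  ori   $r0, $r3, 6      | $r0=0 $r1=27 $r2=0 $r3=27
PC=8  slti  $r3, $r0, 14     | $r0=0 $r1=27 $r2=0 $r3=1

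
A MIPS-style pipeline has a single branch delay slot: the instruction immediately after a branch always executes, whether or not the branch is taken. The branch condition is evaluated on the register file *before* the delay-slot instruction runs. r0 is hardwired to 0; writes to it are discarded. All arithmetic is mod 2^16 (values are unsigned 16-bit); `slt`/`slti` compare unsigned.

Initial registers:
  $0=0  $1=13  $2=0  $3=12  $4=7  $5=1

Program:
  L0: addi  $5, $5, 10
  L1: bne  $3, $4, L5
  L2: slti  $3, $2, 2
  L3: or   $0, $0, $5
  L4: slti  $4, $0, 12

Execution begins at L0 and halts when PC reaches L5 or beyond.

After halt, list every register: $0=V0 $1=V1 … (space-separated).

#0 addi  $5, $5, 10 ; 0/13/0/12/7/11
#1 bne  $3, $4, L5 ; 0/13/0/12/7/11 ; →target
#2 slti  $3, $2, 2 ; 0/13/0/1/7/11

$0=0 $1=13 $2=0 $3=1 $4=7 $5=11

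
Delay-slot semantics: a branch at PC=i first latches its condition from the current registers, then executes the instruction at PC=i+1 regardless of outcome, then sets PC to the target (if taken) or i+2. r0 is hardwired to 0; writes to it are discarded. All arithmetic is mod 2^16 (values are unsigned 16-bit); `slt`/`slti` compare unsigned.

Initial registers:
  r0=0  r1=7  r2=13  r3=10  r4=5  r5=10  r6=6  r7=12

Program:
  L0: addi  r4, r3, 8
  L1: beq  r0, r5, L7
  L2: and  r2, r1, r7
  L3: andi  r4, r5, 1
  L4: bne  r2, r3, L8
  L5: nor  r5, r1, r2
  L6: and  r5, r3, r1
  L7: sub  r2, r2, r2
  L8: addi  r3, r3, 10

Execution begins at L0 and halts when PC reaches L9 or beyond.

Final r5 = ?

65528

#0 addi  r4, r3, 8 ; 0/7/13/10/18/10/6/12
#1 beq  r0, r5, L7 ; 0/7/13/10/18/10/6/12 ; →fallthru
#2 and  r2, r1, r7 ; 0/7/4/10/18/10/6/12
#3 andi  r4, r5, 1 ; 0/7/4/10/0/10/6/12
#4 bne  r2, r3, L8 ; 0/7/4/10/0/10/6/12 ; →target
#5 nor  r5, r1, r2 ; 0/7/4/10/0/65528/6/12
#8 addi  r3, r3, 10 ; 0/7/4/20/0/65528/6/12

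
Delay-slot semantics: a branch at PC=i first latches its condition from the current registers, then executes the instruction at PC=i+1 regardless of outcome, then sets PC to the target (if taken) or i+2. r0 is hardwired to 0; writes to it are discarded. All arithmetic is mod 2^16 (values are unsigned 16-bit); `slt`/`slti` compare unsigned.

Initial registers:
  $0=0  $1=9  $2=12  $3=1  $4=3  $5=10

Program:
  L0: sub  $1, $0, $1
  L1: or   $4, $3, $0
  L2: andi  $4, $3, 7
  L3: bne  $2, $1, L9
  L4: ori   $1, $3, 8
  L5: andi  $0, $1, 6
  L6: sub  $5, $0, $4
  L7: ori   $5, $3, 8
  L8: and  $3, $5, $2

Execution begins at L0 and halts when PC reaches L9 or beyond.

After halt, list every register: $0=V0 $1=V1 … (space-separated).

$0=0 $1=9 $2=12 $3=1 $4=1 $5=10

[0] sub  $1, $0, $1  →  {$0:0, $1:65527, $2:12, $3:1, $4:3, $5:10}
[1] or   $4, $3, $0  →  {$0:0, $1:65527, $2:12, $3:1, $4:1, $5:10}
[2] andi  $4, $3, 7  →  {$0:0, $1:65527, $2:12, $3:1, $4:1, $5:10}
[3] bne  $2, $1, L9  →  {$0:0, $1:65527, $2:12, $3:1, $4:1, $5:10}  ⟨branch taken⟩
[4] ori   $1, $3, 8  →  {$0:0, $1:9, $2:12, $3:1, $4:1, $5:10}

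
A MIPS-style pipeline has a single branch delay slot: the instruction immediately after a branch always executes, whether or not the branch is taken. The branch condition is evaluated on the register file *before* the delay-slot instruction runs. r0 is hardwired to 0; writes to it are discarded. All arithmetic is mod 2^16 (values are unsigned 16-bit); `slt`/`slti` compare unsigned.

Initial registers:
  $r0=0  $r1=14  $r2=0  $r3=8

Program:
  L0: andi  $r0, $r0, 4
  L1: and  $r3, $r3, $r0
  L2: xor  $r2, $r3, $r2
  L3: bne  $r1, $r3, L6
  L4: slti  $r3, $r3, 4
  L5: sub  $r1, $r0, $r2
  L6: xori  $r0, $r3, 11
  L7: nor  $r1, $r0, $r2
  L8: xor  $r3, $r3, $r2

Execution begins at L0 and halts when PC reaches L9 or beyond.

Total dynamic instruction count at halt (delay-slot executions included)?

#0 andi  $r0, $r0, 4 ; 0/14/0/8
#1 and  $r3, $r3, $r0 ; 0/14/0/0
#2 xor  $r2, $r3, $r2 ; 0/14/0/0
#3 bne  $r1, $r3, L6 ; 0/14/0/0 ; →target
#4 slti  $r3, $r3, 4 ; 0/14/0/1
#6 xori  $r0, $r3, 11 ; 0/14/0/1
#7 nor  $r1, $r0, $r2 ; 0/65535/0/1
#8 xor  $r3, $r3, $r2 ; 0/65535/0/1

8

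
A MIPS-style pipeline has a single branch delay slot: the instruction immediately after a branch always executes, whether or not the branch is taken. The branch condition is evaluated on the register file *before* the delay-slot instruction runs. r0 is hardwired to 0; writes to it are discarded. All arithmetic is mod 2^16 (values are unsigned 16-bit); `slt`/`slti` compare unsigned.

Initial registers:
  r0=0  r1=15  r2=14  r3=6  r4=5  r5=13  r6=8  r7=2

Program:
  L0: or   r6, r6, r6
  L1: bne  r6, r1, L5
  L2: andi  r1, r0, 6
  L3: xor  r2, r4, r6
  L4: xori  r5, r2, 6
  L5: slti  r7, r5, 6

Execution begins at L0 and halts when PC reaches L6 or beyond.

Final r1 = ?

[0] or   r6, r6, r6  →  {r0:0, r1:15, r2:14, r3:6, r4:5, r5:13, r6:8, r7:2}
[1] bne  r6, r1, L5  →  {r0:0, r1:15, r2:14, r3:6, r4:5, r5:13, r6:8, r7:2}  ⟨branch taken⟩
[2] andi  r1, r0, 6  →  {r0:0, r1:0, r2:14, r3:6, r4:5, r5:13, r6:8, r7:2}
[5] slti  r7, r5, 6  →  {r0:0, r1:0, r2:14, r3:6, r4:5, r5:13, r6:8, r7:0}

0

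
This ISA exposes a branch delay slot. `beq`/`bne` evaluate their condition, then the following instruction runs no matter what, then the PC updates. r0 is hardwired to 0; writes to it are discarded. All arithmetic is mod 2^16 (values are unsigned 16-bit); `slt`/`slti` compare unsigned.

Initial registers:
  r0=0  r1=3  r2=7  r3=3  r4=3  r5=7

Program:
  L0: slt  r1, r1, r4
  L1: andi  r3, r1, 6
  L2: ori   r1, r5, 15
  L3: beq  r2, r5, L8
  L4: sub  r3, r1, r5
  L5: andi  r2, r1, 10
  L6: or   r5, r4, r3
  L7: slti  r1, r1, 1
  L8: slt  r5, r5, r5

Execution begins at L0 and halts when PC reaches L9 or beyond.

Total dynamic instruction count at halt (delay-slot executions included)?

#0 slt  r1, r1, r4 ; 0/0/7/3/3/7
#1 andi  r3, r1, 6 ; 0/0/7/0/3/7
#2 ori   r1, r5, 15 ; 0/15/7/0/3/7
#3 beq  r2, r5, L8 ; 0/15/7/0/3/7 ; →target
#4 sub  r3, r1, r5 ; 0/15/7/8/3/7
#8 slt  r5, r5, r5 ; 0/15/7/8/3/0

6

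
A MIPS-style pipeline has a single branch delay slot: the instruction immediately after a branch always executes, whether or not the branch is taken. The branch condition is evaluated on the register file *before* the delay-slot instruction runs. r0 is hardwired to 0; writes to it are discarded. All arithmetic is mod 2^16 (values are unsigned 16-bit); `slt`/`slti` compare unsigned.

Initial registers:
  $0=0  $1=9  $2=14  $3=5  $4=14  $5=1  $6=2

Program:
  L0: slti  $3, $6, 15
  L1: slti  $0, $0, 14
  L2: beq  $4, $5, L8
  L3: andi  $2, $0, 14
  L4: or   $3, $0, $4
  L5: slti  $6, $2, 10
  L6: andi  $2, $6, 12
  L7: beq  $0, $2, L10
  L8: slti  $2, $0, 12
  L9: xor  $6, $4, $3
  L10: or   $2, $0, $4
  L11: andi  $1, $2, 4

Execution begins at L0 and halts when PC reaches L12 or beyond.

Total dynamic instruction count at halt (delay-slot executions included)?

PC=0  slti  $3, $6, 15       | $0=0 $1=9 $2=14 $3=1 $4=14 $5=1 $6=2
PC=1  slti  $0, $0, 14       | $0=0 $1=9 $2=14 $3=1 $4=14 $5=1 $6=2
PC=2  beq  $4, $5, L8        | $0=0 $1=9 $2=14 $3=1 $4=14 $5=1 $6=2  [not taken]
PC=3  andi  $2, $0, 14       | $0=0 $1=9 $2=0 $3=1 $4=14 $5=1 $6=2
PC=4  or   $3, $0, $4        | $0=0 $1=9 $2=0 $3=14 $4=14 $5=1 $6=2
PC=5  slti  $6, $2, 10       | $0=0 $1=9 $2=0 $3=14 $4=14 $5=1 $6=1
PC=6  andi  $2, $6, 12       | $0=0 $1=9 $2=0 $3=14 $4=14 $5=1 $6=1
PC=7  beq  $0, $2, L10       | $0=0 $1=9 $2=0 $3=14 $4=14 $5=1 $6=1  [TAKEN]
PC=8  slti  $2, $0, 12       | $0=0 $1=9 $2=1 $3=14 $4=14 $5=1 $6=1
PC=10 or   $2, $0, $4        | $0=0 $1=9 $2=14 $3=14 $4=14 $5=1 $6=1
PC=11 andi  $1, $2, 4        | $0=0 $1=4 $2=14 $3=14 $4=14 $5=1 $6=1

11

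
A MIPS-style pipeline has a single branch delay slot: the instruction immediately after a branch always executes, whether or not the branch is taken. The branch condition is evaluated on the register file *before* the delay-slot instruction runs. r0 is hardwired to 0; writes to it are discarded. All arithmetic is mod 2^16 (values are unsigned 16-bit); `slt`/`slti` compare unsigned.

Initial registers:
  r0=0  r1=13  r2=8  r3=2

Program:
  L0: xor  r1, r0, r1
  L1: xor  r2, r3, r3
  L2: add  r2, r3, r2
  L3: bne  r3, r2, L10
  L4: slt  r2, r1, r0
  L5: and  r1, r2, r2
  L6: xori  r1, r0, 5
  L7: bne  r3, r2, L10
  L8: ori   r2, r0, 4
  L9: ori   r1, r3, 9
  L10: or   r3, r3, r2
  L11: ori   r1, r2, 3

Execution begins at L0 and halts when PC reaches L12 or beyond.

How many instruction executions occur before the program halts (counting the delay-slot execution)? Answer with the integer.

11

[0] xor  r1, r0, r1  →  {r0:0, r1:13, r2:8, r3:2}
[1] xor  r2, r3, r3  →  {r0:0, r1:13, r2:0, r3:2}
[2] add  r2, r3, r2  →  {r0:0, r1:13, r2:2, r3:2}
[3] bne  r3, r2, L10  →  {r0:0, r1:13, r2:2, r3:2}  ⟨branch fallthrough⟩
[4] slt  r2, r1, r0  →  {r0:0, r1:13, r2:0, r3:2}
[5] and  r1, r2, r2  →  {r0:0, r1:0, r2:0, r3:2}
[6] xori  r1, r0, 5  →  {r0:0, r1:5, r2:0, r3:2}
[7] bne  r3, r2, L10  →  {r0:0, r1:5, r2:0, r3:2}  ⟨branch taken⟩
[8] ori   r2, r0, 4  →  {r0:0, r1:5, r2:4, r3:2}
[10] or   r3, r3, r2  →  {r0:0, r1:5, r2:4, r3:6}
[11] ori   r1, r2, 3  →  {r0:0, r1:7, r2:4, r3:6}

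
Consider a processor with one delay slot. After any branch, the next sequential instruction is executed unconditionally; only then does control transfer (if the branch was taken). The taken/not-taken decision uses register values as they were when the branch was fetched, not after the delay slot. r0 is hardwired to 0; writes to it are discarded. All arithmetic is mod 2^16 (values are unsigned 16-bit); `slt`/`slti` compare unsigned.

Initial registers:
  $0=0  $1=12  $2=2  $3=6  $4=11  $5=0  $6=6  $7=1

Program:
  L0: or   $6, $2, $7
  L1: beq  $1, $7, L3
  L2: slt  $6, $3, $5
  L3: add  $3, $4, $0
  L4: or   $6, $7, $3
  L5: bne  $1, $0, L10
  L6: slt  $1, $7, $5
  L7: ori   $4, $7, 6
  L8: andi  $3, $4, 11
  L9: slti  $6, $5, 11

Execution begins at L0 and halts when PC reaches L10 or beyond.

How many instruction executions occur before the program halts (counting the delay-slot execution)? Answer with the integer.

[0] or   $6, $2, $7  →  {$0:0, $1:12, $2:2, $3:6, $4:11, $5:0, $6:3, $7:1}
[1] beq  $1, $7, L3  →  {$0:0, $1:12, $2:2, $3:6, $4:11, $5:0, $6:3, $7:1}  ⟨branch fallthrough⟩
[2] slt  $6, $3, $5  →  {$0:0, $1:12, $2:2, $3:6, $4:11, $5:0, $6:0, $7:1}
[3] add  $3, $4, $0  →  {$0:0, $1:12, $2:2, $3:11, $4:11, $5:0, $6:0, $7:1}
[4] or   $6, $7, $3  →  {$0:0, $1:12, $2:2, $3:11, $4:11, $5:0, $6:11, $7:1}
[5] bne  $1, $0, L10  →  {$0:0, $1:12, $2:2, $3:11, $4:11, $5:0, $6:11, $7:1}  ⟨branch taken⟩
[6] slt  $1, $7, $5  →  {$0:0, $1:0, $2:2, $3:11, $4:11, $5:0, $6:11, $7:1}

7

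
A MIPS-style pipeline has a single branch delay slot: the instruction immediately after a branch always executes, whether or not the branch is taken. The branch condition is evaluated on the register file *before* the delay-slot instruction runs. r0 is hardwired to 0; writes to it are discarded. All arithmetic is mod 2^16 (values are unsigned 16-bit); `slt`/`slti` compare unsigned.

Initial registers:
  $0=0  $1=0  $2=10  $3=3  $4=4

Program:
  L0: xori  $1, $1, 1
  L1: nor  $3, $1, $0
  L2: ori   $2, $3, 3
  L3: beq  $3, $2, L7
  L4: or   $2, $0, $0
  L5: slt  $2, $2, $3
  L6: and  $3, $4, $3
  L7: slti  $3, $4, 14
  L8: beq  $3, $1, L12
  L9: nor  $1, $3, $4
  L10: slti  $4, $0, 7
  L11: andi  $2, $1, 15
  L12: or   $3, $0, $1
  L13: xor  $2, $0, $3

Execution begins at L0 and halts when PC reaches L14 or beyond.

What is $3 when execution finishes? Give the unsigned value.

65530

  step pc=0: xori  $1, $1, 1  regs=(0,1,10,3,4)
  step pc=1: nor  $3, $1, $0  regs=(0,1,10,65534,4)
  step pc=2: ori   $2, $3, 3  regs=(0,1,65535,65534,4)
  step pc=3: beq  $3, $2, L7  cond=F  regs=(0,1,65535,65534,4)
  step pc=4: or   $2, $0, $0  regs=(0,1,0,65534,4)
  step pc=5: slt  $2, $2, $3  regs=(0,1,1,65534,4)
  step pc=6: and  $3, $4, $3  regs=(0,1,1,4,4)
  step pc=7: slti  $3, $4, 14  regs=(0,1,1,1,4)
  step pc=8: beq  $3, $1, L12  cond=T  regs=(0,1,1,1,4)
  step pc=9: nor  $1, $3, $4  regs=(0,65530,1,1,4)
  step pc=12: or   $3, $0, $1  regs=(0,65530,1,65530,4)
  step pc=13: xor  $2, $0, $3  regs=(0,65530,65530,65530,4)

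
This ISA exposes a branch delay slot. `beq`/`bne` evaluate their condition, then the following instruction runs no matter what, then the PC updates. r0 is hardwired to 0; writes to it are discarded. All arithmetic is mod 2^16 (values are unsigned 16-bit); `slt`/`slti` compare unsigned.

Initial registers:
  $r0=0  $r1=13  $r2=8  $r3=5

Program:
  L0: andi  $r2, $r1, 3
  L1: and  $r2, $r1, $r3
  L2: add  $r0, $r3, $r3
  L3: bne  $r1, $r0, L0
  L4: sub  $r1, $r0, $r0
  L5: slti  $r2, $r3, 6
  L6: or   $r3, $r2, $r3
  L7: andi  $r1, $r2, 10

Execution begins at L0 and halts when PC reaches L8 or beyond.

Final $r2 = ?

PC=0  andi  $r2, $r1, 3      | $r0=0 $r1=13 $r2=1 $r3=5
PC=1  and  $r2, $r1, $r3     | $r0=0 $r1=13 $r2=5 $r3=5
PC=2  add  $r0, $r3, $r3     | $r0=0 $r1=13 $r2=5 $r3=5
PC=3  bne  $r1, $r0, L0      | $r0=0 $r1=13 $r2=5 $r3=5  [TAKEN]
PC=4  sub  $r1, $r0, $r0     | $r0=0 $r1=0 $r2=5 $r3=5
PC=0  andi  $r2, $r1, 3      | $r0=0 $r1=0 $r2=0 $r3=5
PC=1  and  $r2, $r1, $r3     | $r0=0 $r1=0 $r2=0 $r3=5
PC=2  add  $r0, $r3, $r3     | $r0=0 $r1=0 $r2=0 $r3=5
PC=3  bne  $r1, $r0, L0      | $r0=0 $r1=0 $r2=0 $r3=5  [not taken]
PC=4  sub  $r1, $r0, $r0     | $r0=0 $r1=0 $r2=0 $r3=5
PC=5  slti  $r2, $r3, 6      | $r0=0 $r1=0 $r2=1 $r3=5
PC=6  or   $r3, $r2, $r3     | $r0=0 $r1=0 $r2=1 $r3=5
PC=7  andi  $r1, $r2, 10     | $r0=0 $r1=0 $r2=1 $r3=5

1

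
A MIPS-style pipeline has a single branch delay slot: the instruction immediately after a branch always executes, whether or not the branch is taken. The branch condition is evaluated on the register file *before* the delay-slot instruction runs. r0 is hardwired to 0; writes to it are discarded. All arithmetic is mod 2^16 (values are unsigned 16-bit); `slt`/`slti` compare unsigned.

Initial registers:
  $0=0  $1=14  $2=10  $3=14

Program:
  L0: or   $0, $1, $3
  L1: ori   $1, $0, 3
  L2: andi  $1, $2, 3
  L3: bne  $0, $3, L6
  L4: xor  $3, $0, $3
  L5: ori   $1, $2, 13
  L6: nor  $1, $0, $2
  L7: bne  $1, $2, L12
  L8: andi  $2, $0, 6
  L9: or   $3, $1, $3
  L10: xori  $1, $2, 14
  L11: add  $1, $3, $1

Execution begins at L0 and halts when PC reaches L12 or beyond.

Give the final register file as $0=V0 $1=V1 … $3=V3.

$0=0 $1=65525 $2=0 $3=14

  step pc=0: or   $0, $1, $3  regs=(0,14,10,14)
  step pc=1: ori   $1, $0, 3  regs=(0,3,10,14)
  step pc=2: andi  $1, $2, 3  regs=(0,2,10,14)
  step pc=3: bne  $0, $3, L6  cond=T  regs=(0,2,10,14)
  step pc=4: xor  $3, $0, $3  regs=(0,2,10,14)
  step pc=6: nor  $1, $0, $2  regs=(0,65525,10,14)
  step pc=7: bne  $1, $2, L12  cond=T  regs=(0,65525,10,14)
  step pc=8: andi  $2, $0, 6  regs=(0,65525,0,14)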